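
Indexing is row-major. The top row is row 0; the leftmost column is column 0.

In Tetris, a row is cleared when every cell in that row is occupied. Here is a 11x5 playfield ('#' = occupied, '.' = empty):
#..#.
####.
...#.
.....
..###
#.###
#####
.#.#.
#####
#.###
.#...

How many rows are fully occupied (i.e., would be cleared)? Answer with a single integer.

Check each row:
  row 0: 3 empty cells -> not full
  row 1: 1 empty cell -> not full
  row 2: 4 empty cells -> not full
  row 3: 5 empty cells -> not full
  row 4: 2 empty cells -> not full
  row 5: 1 empty cell -> not full
  row 6: 0 empty cells -> FULL (clear)
  row 7: 3 empty cells -> not full
  row 8: 0 empty cells -> FULL (clear)
  row 9: 1 empty cell -> not full
  row 10: 4 empty cells -> not full
Total rows cleared: 2

Answer: 2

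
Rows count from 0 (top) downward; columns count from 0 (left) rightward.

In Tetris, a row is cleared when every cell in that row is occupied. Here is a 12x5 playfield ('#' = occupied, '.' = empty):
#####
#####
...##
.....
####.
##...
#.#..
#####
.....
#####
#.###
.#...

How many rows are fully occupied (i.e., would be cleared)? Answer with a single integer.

Answer: 4

Derivation:
Check each row:
  row 0: 0 empty cells -> FULL (clear)
  row 1: 0 empty cells -> FULL (clear)
  row 2: 3 empty cells -> not full
  row 3: 5 empty cells -> not full
  row 4: 1 empty cell -> not full
  row 5: 3 empty cells -> not full
  row 6: 3 empty cells -> not full
  row 7: 0 empty cells -> FULL (clear)
  row 8: 5 empty cells -> not full
  row 9: 0 empty cells -> FULL (clear)
  row 10: 1 empty cell -> not full
  row 11: 4 empty cells -> not full
Total rows cleared: 4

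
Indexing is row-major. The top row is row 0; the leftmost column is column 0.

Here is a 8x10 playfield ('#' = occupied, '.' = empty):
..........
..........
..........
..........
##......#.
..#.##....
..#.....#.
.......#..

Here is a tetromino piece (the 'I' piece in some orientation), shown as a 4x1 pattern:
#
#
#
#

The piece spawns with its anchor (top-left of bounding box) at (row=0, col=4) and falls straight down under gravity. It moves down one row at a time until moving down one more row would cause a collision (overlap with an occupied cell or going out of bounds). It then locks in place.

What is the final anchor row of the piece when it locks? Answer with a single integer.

Answer: 1

Derivation:
Spawn at (row=0, col=4). Try each row:
  row 0: fits
  row 1: fits
  row 2: blocked -> lock at row 1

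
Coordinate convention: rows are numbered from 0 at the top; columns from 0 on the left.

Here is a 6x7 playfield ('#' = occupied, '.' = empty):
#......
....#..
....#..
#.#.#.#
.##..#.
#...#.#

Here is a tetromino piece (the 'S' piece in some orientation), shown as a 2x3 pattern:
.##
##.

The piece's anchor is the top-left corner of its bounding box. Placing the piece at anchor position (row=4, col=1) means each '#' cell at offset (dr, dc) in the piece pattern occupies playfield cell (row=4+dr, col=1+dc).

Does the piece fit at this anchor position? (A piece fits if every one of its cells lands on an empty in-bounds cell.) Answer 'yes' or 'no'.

Check each piece cell at anchor (4, 1):
  offset (0,1) -> (4,2): occupied ('#') -> FAIL
  offset (0,2) -> (4,3): empty -> OK
  offset (1,0) -> (5,1): empty -> OK
  offset (1,1) -> (5,2): empty -> OK
All cells valid: no

Answer: no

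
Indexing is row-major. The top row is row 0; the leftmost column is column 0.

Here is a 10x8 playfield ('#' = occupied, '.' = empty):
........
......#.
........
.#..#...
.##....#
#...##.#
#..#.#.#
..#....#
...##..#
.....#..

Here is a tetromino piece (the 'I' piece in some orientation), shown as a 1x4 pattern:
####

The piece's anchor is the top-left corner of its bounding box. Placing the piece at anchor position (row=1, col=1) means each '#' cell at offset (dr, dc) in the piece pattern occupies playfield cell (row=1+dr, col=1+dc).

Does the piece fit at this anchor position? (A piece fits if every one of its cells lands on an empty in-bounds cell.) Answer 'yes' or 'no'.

Check each piece cell at anchor (1, 1):
  offset (0,0) -> (1,1): empty -> OK
  offset (0,1) -> (1,2): empty -> OK
  offset (0,2) -> (1,3): empty -> OK
  offset (0,3) -> (1,4): empty -> OK
All cells valid: yes

Answer: yes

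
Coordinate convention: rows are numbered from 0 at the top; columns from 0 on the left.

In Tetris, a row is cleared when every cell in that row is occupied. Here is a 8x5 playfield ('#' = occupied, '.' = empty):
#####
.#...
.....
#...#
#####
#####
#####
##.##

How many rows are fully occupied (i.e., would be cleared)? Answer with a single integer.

Check each row:
  row 0: 0 empty cells -> FULL (clear)
  row 1: 4 empty cells -> not full
  row 2: 5 empty cells -> not full
  row 3: 3 empty cells -> not full
  row 4: 0 empty cells -> FULL (clear)
  row 5: 0 empty cells -> FULL (clear)
  row 6: 0 empty cells -> FULL (clear)
  row 7: 1 empty cell -> not full
Total rows cleared: 4

Answer: 4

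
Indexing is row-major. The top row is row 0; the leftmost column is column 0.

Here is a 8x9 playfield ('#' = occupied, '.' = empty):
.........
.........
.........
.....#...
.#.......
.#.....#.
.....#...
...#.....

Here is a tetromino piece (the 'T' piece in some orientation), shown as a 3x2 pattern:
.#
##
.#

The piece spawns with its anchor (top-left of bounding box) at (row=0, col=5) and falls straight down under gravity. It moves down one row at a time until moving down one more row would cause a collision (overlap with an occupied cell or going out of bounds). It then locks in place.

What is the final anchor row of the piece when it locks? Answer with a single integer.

Spawn at (row=0, col=5). Try each row:
  row 0: fits
  row 1: fits
  row 2: blocked -> lock at row 1

Answer: 1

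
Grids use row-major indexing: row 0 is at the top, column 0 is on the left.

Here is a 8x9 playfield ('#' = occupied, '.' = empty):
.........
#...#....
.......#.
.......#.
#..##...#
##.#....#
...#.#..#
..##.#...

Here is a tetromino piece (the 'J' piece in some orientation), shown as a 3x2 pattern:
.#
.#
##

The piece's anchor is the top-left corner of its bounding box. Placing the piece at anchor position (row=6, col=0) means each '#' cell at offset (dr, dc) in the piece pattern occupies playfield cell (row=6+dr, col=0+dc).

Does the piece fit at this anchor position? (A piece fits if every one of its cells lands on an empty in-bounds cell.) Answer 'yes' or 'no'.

Check each piece cell at anchor (6, 0):
  offset (0,1) -> (6,1): empty -> OK
  offset (1,1) -> (7,1): empty -> OK
  offset (2,0) -> (8,0): out of bounds -> FAIL
  offset (2,1) -> (8,1): out of bounds -> FAIL
All cells valid: no

Answer: no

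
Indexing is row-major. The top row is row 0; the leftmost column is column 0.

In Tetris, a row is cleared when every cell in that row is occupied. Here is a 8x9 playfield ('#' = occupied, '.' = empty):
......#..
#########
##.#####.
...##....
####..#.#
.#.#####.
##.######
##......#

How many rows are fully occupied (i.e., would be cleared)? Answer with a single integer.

Check each row:
  row 0: 8 empty cells -> not full
  row 1: 0 empty cells -> FULL (clear)
  row 2: 2 empty cells -> not full
  row 3: 7 empty cells -> not full
  row 4: 3 empty cells -> not full
  row 5: 3 empty cells -> not full
  row 6: 1 empty cell -> not full
  row 7: 6 empty cells -> not full
Total rows cleared: 1

Answer: 1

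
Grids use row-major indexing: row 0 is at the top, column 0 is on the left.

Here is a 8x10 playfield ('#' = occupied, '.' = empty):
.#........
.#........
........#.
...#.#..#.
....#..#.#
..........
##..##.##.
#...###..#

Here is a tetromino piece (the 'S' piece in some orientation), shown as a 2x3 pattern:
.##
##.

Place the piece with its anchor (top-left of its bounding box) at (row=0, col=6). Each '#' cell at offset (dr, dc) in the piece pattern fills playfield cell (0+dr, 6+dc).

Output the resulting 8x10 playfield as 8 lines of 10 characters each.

Fill (0+0,6+1) = (0,7)
Fill (0+0,6+2) = (0,8)
Fill (0+1,6+0) = (1,6)
Fill (0+1,6+1) = (1,7)

Answer: .#.....##.
.#....##..
........#.
...#.#..#.
....#..#.#
..........
##..##.##.
#...###..#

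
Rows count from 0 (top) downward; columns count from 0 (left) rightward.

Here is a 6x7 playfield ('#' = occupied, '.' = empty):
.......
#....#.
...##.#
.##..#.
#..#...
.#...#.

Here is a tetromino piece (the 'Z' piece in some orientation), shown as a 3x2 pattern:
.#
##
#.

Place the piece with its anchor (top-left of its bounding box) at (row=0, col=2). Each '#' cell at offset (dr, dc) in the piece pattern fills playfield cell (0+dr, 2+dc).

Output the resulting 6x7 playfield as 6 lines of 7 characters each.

Answer: ...#...
#.##.#.
..###.#
.##..#.
#..#...
.#...#.

Derivation:
Fill (0+0,2+1) = (0,3)
Fill (0+1,2+0) = (1,2)
Fill (0+1,2+1) = (1,3)
Fill (0+2,2+0) = (2,2)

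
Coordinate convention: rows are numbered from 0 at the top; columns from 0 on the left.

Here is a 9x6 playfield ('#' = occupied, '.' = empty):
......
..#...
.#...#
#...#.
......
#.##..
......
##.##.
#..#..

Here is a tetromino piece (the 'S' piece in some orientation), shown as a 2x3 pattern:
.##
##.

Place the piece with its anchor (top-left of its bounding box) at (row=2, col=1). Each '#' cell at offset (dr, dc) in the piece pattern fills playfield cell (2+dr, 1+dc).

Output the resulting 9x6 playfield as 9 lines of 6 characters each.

Answer: ......
..#...
.###.#
###.#.
......
#.##..
......
##.##.
#..#..

Derivation:
Fill (2+0,1+1) = (2,2)
Fill (2+0,1+2) = (2,3)
Fill (2+1,1+0) = (3,1)
Fill (2+1,1+1) = (3,2)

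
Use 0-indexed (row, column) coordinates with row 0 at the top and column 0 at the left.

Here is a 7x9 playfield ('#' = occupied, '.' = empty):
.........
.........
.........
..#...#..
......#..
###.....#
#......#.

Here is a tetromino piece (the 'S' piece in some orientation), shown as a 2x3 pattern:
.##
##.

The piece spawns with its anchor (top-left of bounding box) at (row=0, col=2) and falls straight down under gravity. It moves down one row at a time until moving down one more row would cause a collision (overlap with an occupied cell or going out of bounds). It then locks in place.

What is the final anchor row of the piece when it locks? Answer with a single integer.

Answer: 1

Derivation:
Spawn at (row=0, col=2). Try each row:
  row 0: fits
  row 1: fits
  row 2: blocked -> lock at row 1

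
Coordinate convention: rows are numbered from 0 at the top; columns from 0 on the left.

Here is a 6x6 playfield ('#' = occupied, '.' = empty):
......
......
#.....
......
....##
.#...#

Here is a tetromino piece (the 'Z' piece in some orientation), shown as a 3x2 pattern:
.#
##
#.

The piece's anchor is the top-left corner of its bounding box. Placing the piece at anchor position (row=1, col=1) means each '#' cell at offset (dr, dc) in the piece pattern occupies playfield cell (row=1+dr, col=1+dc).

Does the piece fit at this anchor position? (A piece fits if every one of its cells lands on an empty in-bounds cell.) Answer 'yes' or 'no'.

Check each piece cell at anchor (1, 1):
  offset (0,1) -> (1,2): empty -> OK
  offset (1,0) -> (2,1): empty -> OK
  offset (1,1) -> (2,2): empty -> OK
  offset (2,0) -> (3,1): empty -> OK
All cells valid: yes

Answer: yes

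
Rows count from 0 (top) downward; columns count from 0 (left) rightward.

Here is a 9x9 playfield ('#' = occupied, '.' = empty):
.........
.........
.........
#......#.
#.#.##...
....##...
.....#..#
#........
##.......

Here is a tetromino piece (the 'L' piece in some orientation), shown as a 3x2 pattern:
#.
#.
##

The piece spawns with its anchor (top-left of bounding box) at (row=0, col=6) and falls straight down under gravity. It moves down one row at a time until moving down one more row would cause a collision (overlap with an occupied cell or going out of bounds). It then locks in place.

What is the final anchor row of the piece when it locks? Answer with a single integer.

Answer: 0

Derivation:
Spawn at (row=0, col=6). Try each row:
  row 0: fits
  row 1: blocked -> lock at row 0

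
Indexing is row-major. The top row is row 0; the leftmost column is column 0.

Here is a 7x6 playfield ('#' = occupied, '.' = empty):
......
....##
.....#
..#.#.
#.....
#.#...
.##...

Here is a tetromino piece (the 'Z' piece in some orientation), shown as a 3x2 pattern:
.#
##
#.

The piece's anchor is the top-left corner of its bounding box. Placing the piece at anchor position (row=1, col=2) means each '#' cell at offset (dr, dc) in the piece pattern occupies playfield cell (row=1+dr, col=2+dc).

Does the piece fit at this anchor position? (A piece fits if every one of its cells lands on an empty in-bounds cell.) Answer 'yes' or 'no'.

Check each piece cell at anchor (1, 2):
  offset (0,1) -> (1,3): empty -> OK
  offset (1,0) -> (2,2): empty -> OK
  offset (1,1) -> (2,3): empty -> OK
  offset (2,0) -> (3,2): occupied ('#') -> FAIL
All cells valid: no

Answer: no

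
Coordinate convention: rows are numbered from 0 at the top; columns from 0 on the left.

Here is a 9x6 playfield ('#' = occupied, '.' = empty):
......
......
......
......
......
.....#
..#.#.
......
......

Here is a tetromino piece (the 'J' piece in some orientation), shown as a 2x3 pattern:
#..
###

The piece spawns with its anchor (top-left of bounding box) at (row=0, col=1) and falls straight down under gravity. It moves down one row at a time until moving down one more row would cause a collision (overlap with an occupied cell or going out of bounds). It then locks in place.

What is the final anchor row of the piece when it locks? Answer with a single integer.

Answer: 4

Derivation:
Spawn at (row=0, col=1). Try each row:
  row 0: fits
  row 1: fits
  row 2: fits
  row 3: fits
  row 4: fits
  row 5: blocked -> lock at row 4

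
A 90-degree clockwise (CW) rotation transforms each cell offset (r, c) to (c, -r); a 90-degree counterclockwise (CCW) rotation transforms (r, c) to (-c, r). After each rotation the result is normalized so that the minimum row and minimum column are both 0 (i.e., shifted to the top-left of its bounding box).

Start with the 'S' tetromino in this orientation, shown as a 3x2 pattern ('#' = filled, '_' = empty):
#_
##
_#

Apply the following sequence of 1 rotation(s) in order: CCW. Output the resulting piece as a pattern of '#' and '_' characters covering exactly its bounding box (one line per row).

Start:
#_
##
_#
After rotation 1 (CCW):
_##
##_

Answer: _##
##_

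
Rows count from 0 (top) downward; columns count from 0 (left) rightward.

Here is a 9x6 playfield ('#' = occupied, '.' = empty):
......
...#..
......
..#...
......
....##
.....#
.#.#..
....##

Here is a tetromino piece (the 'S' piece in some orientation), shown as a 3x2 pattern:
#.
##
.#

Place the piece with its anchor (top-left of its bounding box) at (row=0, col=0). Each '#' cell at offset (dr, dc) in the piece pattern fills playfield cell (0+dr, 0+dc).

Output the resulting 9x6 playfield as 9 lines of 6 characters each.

Answer: #.....
##.#..
.#....
..#...
......
....##
.....#
.#.#..
....##

Derivation:
Fill (0+0,0+0) = (0,0)
Fill (0+1,0+0) = (1,0)
Fill (0+1,0+1) = (1,1)
Fill (0+2,0+1) = (2,1)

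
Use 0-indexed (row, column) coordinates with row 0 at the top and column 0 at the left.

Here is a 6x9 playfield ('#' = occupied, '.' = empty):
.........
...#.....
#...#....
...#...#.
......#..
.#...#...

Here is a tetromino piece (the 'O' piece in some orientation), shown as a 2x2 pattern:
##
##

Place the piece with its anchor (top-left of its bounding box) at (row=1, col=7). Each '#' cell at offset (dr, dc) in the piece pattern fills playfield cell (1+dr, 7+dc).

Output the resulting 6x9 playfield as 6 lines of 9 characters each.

Fill (1+0,7+0) = (1,7)
Fill (1+0,7+1) = (1,8)
Fill (1+1,7+0) = (2,7)
Fill (1+1,7+1) = (2,8)

Answer: .........
...#...##
#...#..##
...#...#.
......#..
.#...#...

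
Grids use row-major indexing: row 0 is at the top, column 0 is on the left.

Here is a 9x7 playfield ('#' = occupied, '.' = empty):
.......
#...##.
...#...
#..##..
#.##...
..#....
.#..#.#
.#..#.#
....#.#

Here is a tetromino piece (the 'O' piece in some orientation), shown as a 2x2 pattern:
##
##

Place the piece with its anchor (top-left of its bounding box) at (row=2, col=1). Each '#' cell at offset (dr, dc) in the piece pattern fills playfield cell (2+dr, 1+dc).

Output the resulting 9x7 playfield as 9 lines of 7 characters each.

Answer: .......
#...##.
.###...
#####..
#.##...
..#....
.#..#.#
.#..#.#
....#.#

Derivation:
Fill (2+0,1+0) = (2,1)
Fill (2+0,1+1) = (2,2)
Fill (2+1,1+0) = (3,1)
Fill (2+1,1+1) = (3,2)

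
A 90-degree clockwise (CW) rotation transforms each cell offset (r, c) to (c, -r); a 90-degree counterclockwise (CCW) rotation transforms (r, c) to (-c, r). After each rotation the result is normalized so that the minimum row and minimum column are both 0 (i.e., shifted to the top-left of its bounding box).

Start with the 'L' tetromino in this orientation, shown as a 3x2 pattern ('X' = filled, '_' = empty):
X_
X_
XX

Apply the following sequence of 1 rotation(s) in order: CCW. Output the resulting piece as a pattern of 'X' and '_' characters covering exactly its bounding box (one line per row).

Start:
X_
X_
XX
After rotation 1 (CCW):
__X
XXX

Answer: __X
XXX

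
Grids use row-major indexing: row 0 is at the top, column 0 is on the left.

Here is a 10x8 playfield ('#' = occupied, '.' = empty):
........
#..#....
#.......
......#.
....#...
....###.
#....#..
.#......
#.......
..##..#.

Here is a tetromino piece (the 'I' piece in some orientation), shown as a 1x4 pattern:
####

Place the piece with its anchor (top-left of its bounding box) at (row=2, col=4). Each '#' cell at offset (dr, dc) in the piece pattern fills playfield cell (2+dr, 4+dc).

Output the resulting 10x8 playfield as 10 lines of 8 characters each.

Fill (2+0,4+0) = (2,4)
Fill (2+0,4+1) = (2,5)
Fill (2+0,4+2) = (2,6)
Fill (2+0,4+3) = (2,7)

Answer: ........
#..#....
#...####
......#.
....#...
....###.
#....#..
.#......
#.......
..##..#.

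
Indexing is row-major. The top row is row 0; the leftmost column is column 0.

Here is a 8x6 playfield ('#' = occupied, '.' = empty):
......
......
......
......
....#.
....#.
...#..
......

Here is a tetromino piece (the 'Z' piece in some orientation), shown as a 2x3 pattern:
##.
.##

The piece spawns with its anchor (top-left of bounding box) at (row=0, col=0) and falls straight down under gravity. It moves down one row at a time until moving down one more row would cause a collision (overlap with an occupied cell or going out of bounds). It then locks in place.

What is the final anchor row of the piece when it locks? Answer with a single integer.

Answer: 6

Derivation:
Spawn at (row=0, col=0). Try each row:
  row 0: fits
  row 1: fits
  row 2: fits
  row 3: fits
  row 4: fits
  row 5: fits
  row 6: fits
  row 7: blocked -> lock at row 6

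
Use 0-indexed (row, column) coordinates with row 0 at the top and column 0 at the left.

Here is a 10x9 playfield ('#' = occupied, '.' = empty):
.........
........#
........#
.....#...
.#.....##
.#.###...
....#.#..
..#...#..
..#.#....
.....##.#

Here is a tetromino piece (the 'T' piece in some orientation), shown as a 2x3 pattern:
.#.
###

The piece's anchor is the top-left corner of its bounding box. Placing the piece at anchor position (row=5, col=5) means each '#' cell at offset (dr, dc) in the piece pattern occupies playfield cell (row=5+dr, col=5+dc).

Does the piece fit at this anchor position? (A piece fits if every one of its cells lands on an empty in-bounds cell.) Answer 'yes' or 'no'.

Check each piece cell at anchor (5, 5):
  offset (0,1) -> (5,6): empty -> OK
  offset (1,0) -> (6,5): empty -> OK
  offset (1,1) -> (6,6): occupied ('#') -> FAIL
  offset (1,2) -> (6,7): empty -> OK
All cells valid: no

Answer: no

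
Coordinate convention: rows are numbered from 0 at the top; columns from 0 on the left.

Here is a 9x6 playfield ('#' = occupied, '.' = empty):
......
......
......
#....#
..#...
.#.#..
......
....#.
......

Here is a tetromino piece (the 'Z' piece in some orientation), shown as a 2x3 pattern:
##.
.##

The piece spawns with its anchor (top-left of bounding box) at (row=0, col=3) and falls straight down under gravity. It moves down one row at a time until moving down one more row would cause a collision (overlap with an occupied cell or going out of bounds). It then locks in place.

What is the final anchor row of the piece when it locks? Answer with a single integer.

Answer: 1

Derivation:
Spawn at (row=0, col=3). Try each row:
  row 0: fits
  row 1: fits
  row 2: blocked -> lock at row 1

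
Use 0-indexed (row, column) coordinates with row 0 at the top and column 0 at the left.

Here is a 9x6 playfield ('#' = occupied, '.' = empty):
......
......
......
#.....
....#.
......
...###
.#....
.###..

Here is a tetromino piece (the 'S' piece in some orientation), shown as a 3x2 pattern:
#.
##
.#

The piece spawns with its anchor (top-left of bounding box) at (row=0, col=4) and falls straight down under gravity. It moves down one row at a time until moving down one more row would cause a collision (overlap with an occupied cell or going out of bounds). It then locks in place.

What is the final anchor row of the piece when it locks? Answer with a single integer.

Answer: 2

Derivation:
Spawn at (row=0, col=4). Try each row:
  row 0: fits
  row 1: fits
  row 2: fits
  row 3: blocked -> lock at row 2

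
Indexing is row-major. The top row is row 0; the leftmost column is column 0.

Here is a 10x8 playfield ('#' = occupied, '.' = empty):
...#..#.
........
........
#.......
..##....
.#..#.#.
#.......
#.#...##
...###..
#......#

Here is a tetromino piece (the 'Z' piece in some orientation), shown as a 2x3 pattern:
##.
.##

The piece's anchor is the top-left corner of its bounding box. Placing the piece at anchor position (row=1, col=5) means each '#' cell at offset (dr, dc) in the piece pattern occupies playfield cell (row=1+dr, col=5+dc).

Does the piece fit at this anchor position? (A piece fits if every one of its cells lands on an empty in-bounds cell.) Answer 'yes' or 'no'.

Check each piece cell at anchor (1, 5):
  offset (0,0) -> (1,5): empty -> OK
  offset (0,1) -> (1,6): empty -> OK
  offset (1,1) -> (2,6): empty -> OK
  offset (1,2) -> (2,7): empty -> OK
All cells valid: yes

Answer: yes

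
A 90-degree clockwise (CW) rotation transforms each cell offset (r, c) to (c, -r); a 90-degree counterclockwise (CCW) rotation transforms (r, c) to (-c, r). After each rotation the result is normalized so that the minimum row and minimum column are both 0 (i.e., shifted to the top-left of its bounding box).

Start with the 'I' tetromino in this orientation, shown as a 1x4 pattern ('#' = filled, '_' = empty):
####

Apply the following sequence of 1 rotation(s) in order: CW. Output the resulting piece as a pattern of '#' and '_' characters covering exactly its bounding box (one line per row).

Start:
####
After rotation 1 (CW):
#
#
#
#

Answer: #
#
#
#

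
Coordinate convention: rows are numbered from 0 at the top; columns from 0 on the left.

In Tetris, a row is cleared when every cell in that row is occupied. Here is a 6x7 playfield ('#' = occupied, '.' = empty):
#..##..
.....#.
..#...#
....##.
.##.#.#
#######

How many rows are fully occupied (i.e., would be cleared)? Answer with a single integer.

Answer: 1

Derivation:
Check each row:
  row 0: 4 empty cells -> not full
  row 1: 6 empty cells -> not full
  row 2: 5 empty cells -> not full
  row 3: 5 empty cells -> not full
  row 4: 3 empty cells -> not full
  row 5: 0 empty cells -> FULL (clear)
Total rows cleared: 1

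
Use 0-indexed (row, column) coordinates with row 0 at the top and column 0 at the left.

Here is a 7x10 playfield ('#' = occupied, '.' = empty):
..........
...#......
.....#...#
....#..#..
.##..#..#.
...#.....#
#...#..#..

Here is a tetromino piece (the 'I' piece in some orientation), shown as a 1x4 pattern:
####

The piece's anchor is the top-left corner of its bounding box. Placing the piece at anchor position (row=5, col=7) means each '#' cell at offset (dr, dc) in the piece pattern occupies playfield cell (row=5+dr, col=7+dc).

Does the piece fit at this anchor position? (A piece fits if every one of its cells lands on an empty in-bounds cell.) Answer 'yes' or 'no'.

Answer: no

Derivation:
Check each piece cell at anchor (5, 7):
  offset (0,0) -> (5,7): empty -> OK
  offset (0,1) -> (5,8): empty -> OK
  offset (0,2) -> (5,9): occupied ('#') -> FAIL
  offset (0,3) -> (5,10): out of bounds -> FAIL
All cells valid: no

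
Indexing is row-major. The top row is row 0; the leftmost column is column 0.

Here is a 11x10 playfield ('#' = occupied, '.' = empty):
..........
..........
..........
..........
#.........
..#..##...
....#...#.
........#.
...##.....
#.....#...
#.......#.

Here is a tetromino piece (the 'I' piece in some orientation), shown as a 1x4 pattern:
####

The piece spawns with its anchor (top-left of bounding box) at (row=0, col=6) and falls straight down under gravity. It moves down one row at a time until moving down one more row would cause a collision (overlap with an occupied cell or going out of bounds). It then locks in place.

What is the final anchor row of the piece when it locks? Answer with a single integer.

Answer: 4

Derivation:
Spawn at (row=0, col=6). Try each row:
  row 0: fits
  row 1: fits
  row 2: fits
  row 3: fits
  row 4: fits
  row 5: blocked -> lock at row 4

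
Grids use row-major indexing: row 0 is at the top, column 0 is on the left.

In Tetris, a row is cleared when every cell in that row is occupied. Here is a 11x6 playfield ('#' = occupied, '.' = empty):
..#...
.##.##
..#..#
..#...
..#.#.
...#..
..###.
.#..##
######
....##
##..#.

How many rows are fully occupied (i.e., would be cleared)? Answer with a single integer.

Answer: 1

Derivation:
Check each row:
  row 0: 5 empty cells -> not full
  row 1: 2 empty cells -> not full
  row 2: 4 empty cells -> not full
  row 3: 5 empty cells -> not full
  row 4: 4 empty cells -> not full
  row 5: 5 empty cells -> not full
  row 6: 3 empty cells -> not full
  row 7: 3 empty cells -> not full
  row 8: 0 empty cells -> FULL (clear)
  row 9: 4 empty cells -> not full
  row 10: 3 empty cells -> not full
Total rows cleared: 1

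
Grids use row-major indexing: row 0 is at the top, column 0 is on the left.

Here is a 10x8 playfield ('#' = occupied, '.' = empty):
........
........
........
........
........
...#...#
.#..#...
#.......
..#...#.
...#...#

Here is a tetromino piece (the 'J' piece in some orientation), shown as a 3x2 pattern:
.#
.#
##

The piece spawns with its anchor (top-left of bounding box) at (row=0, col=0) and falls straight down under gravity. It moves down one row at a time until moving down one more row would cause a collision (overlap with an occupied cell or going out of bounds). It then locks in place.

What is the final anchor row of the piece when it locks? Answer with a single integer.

Answer: 3

Derivation:
Spawn at (row=0, col=0). Try each row:
  row 0: fits
  row 1: fits
  row 2: fits
  row 3: fits
  row 4: blocked -> lock at row 3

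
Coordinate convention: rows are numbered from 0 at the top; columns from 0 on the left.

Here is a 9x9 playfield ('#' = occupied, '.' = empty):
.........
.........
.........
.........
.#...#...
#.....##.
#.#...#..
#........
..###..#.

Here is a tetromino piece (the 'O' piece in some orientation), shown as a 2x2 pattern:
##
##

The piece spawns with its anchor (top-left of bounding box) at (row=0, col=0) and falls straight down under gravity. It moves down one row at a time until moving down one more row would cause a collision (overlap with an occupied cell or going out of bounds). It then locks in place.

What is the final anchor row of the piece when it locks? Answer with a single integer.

Spawn at (row=0, col=0). Try each row:
  row 0: fits
  row 1: fits
  row 2: fits
  row 3: blocked -> lock at row 2

Answer: 2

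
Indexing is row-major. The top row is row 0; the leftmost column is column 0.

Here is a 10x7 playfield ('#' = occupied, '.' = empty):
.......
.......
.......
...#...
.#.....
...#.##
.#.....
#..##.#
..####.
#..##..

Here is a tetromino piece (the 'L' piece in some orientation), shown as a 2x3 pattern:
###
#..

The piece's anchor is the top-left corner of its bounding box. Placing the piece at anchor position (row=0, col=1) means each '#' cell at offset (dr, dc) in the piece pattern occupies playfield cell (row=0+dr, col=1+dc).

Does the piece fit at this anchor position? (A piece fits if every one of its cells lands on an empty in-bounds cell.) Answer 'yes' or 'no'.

Check each piece cell at anchor (0, 1):
  offset (0,0) -> (0,1): empty -> OK
  offset (0,1) -> (0,2): empty -> OK
  offset (0,2) -> (0,3): empty -> OK
  offset (1,0) -> (1,1): empty -> OK
All cells valid: yes

Answer: yes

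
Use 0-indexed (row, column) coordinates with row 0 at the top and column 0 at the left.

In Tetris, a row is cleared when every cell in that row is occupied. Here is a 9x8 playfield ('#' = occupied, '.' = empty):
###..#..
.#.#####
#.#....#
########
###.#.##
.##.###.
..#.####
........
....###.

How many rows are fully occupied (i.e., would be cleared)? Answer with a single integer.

Answer: 1

Derivation:
Check each row:
  row 0: 4 empty cells -> not full
  row 1: 2 empty cells -> not full
  row 2: 5 empty cells -> not full
  row 3: 0 empty cells -> FULL (clear)
  row 4: 2 empty cells -> not full
  row 5: 3 empty cells -> not full
  row 6: 3 empty cells -> not full
  row 7: 8 empty cells -> not full
  row 8: 5 empty cells -> not full
Total rows cleared: 1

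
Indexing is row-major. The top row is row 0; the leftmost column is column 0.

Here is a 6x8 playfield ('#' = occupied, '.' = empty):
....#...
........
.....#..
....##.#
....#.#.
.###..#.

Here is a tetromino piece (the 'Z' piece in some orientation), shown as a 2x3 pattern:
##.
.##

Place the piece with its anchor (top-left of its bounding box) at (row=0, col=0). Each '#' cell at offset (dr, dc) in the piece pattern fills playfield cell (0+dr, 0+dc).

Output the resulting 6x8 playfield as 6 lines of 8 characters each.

Fill (0+0,0+0) = (0,0)
Fill (0+0,0+1) = (0,1)
Fill (0+1,0+1) = (1,1)
Fill (0+1,0+2) = (1,2)

Answer: ##..#...
.##.....
.....#..
....##.#
....#.#.
.###..#.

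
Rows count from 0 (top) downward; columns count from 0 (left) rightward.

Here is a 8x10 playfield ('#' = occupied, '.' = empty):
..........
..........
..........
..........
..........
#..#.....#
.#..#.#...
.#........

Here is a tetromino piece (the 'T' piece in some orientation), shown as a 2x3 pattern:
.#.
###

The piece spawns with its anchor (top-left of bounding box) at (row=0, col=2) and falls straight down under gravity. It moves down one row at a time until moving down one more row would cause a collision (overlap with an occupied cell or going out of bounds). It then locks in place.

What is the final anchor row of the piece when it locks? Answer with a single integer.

Spawn at (row=0, col=2). Try each row:
  row 0: fits
  row 1: fits
  row 2: fits
  row 3: fits
  row 4: blocked -> lock at row 3

Answer: 3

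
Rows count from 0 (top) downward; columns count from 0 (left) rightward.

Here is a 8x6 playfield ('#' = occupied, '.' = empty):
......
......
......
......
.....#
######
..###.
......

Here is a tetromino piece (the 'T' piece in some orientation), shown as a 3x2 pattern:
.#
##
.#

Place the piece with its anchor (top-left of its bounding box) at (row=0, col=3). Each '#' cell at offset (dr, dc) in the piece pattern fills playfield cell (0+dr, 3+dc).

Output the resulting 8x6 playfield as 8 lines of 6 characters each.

Answer: ....#.
...##.
....#.
......
.....#
######
..###.
......

Derivation:
Fill (0+0,3+1) = (0,4)
Fill (0+1,3+0) = (1,3)
Fill (0+1,3+1) = (1,4)
Fill (0+2,3+1) = (2,4)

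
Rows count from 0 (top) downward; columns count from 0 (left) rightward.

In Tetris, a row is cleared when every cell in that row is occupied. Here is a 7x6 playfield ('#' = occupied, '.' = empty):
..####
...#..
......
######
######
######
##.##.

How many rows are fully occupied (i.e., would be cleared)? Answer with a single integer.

Answer: 3

Derivation:
Check each row:
  row 0: 2 empty cells -> not full
  row 1: 5 empty cells -> not full
  row 2: 6 empty cells -> not full
  row 3: 0 empty cells -> FULL (clear)
  row 4: 0 empty cells -> FULL (clear)
  row 5: 0 empty cells -> FULL (clear)
  row 6: 2 empty cells -> not full
Total rows cleared: 3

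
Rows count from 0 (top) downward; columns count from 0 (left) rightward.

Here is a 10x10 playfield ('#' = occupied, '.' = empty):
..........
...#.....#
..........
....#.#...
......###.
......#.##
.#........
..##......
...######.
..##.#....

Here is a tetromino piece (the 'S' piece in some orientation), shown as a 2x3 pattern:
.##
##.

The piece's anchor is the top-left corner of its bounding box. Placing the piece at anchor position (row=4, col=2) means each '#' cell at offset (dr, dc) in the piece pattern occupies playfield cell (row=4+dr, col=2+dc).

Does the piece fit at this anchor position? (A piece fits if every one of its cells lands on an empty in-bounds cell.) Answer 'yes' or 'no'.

Check each piece cell at anchor (4, 2):
  offset (0,1) -> (4,3): empty -> OK
  offset (0,2) -> (4,4): empty -> OK
  offset (1,0) -> (5,2): empty -> OK
  offset (1,1) -> (5,3): empty -> OK
All cells valid: yes

Answer: yes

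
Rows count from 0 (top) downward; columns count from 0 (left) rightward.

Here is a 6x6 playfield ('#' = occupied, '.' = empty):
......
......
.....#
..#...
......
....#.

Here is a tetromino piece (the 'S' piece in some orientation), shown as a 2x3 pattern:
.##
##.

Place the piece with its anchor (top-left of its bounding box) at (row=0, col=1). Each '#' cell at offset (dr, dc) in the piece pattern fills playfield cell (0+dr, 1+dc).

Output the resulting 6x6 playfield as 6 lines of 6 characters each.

Answer: ..##..
.##...
.....#
..#...
......
....#.

Derivation:
Fill (0+0,1+1) = (0,2)
Fill (0+0,1+2) = (0,3)
Fill (0+1,1+0) = (1,1)
Fill (0+1,1+1) = (1,2)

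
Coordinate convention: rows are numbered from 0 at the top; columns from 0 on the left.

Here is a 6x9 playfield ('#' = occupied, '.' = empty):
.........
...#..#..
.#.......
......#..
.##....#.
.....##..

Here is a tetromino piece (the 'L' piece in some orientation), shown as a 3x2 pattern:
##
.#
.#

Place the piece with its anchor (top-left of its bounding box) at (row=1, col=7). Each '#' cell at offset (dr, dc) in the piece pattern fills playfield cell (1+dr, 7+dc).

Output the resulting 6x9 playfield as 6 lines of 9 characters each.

Answer: .........
...#..###
.#......#
......#.#
.##....#.
.....##..

Derivation:
Fill (1+0,7+0) = (1,7)
Fill (1+0,7+1) = (1,8)
Fill (1+1,7+1) = (2,8)
Fill (1+2,7+1) = (3,8)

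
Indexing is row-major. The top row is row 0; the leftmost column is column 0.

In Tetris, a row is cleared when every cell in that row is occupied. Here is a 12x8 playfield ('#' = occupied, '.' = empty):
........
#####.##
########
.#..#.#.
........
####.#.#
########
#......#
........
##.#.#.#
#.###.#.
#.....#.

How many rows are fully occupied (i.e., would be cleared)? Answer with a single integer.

Check each row:
  row 0: 8 empty cells -> not full
  row 1: 1 empty cell -> not full
  row 2: 0 empty cells -> FULL (clear)
  row 3: 5 empty cells -> not full
  row 4: 8 empty cells -> not full
  row 5: 2 empty cells -> not full
  row 6: 0 empty cells -> FULL (clear)
  row 7: 6 empty cells -> not full
  row 8: 8 empty cells -> not full
  row 9: 3 empty cells -> not full
  row 10: 3 empty cells -> not full
  row 11: 6 empty cells -> not full
Total rows cleared: 2

Answer: 2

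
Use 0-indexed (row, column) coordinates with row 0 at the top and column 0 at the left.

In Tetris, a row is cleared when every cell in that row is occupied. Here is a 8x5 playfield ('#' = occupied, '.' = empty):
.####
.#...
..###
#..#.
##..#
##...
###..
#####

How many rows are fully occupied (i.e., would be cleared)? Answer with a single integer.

Answer: 1

Derivation:
Check each row:
  row 0: 1 empty cell -> not full
  row 1: 4 empty cells -> not full
  row 2: 2 empty cells -> not full
  row 3: 3 empty cells -> not full
  row 4: 2 empty cells -> not full
  row 5: 3 empty cells -> not full
  row 6: 2 empty cells -> not full
  row 7: 0 empty cells -> FULL (clear)
Total rows cleared: 1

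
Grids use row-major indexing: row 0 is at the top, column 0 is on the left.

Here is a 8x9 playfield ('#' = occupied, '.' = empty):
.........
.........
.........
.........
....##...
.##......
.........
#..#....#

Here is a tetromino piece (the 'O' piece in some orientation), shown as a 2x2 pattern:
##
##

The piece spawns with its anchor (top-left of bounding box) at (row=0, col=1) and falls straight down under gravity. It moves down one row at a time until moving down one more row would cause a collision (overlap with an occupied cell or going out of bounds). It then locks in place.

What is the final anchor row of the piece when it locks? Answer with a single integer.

Answer: 3

Derivation:
Spawn at (row=0, col=1). Try each row:
  row 0: fits
  row 1: fits
  row 2: fits
  row 3: fits
  row 4: blocked -> lock at row 3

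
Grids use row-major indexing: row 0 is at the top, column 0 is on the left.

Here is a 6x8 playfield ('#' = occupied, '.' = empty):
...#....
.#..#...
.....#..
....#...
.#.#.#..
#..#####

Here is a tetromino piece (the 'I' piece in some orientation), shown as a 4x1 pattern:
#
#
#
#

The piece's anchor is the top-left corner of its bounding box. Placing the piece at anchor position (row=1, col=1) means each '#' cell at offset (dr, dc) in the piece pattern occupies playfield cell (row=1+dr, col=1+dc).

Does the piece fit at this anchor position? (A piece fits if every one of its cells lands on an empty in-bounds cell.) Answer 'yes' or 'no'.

Answer: no

Derivation:
Check each piece cell at anchor (1, 1):
  offset (0,0) -> (1,1): occupied ('#') -> FAIL
  offset (1,0) -> (2,1): empty -> OK
  offset (2,0) -> (3,1): empty -> OK
  offset (3,0) -> (4,1): occupied ('#') -> FAIL
All cells valid: no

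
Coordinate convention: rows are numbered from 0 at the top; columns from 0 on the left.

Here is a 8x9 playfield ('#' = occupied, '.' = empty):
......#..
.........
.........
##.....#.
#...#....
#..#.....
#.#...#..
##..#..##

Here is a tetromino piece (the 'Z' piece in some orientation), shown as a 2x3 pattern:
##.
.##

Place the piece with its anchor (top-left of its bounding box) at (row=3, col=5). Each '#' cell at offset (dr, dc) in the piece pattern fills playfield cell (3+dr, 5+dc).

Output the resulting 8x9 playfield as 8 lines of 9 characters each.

Fill (3+0,5+0) = (3,5)
Fill (3+0,5+1) = (3,6)
Fill (3+1,5+1) = (4,6)
Fill (3+1,5+2) = (4,7)

Answer: ......#..
.........
.........
##...###.
#...#.##.
#..#.....
#.#...#..
##..#..##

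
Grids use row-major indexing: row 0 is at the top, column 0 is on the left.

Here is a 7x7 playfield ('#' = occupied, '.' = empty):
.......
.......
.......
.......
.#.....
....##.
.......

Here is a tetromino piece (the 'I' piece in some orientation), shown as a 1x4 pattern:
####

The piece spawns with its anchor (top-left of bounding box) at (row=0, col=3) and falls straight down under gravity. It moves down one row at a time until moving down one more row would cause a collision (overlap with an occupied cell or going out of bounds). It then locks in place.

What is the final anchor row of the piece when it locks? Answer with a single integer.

Spawn at (row=0, col=3). Try each row:
  row 0: fits
  row 1: fits
  row 2: fits
  row 3: fits
  row 4: fits
  row 5: blocked -> lock at row 4

Answer: 4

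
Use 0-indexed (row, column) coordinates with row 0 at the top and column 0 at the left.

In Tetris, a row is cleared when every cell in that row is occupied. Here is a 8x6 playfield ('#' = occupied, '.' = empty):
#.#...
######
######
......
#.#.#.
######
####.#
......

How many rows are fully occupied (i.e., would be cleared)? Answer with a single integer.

Check each row:
  row 0: 4 empty cells -> not full
  row 1: 0 empty cells -> FULL (clear)
  row 2: 0 empty cells -> FULL (clear)
  row 3: 6 empty cells -> not full
  row 4: 3 empty cells -> not full
  row 5: 0 empty cells -> FULL (clear)
  row 6: 1 empty cell -> not full
  row 7: 6 empty cells -> not full
Total rows cleared: 3

Answer: 3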